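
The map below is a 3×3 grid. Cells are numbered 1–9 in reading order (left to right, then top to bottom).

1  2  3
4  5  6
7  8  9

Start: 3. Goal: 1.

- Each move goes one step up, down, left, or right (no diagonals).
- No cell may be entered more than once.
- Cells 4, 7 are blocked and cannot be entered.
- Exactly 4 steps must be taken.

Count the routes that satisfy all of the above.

Need simple routes of exactly 4 moves from 3 to 1 (Manhattan distance 2, so 1 moves are spent on a detour and 1 undoing it).
Enumerating: 3 6 5 2 1.
That gives 1 route.

1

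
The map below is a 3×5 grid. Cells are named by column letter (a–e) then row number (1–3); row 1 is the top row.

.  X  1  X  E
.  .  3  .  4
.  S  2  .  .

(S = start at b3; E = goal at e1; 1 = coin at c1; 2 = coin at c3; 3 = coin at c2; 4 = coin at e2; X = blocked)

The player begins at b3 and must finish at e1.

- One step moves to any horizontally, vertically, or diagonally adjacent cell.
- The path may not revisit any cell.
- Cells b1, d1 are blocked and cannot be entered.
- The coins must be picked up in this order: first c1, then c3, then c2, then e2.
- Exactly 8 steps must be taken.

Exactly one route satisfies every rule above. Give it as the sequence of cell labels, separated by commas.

The waypoints must appear in the order c1, c3, c2, e2, with no cell reused.
Route from b3: up 1 to b2, up-right 1 to c1, down-right 1 to d2, down-left 1 to c3, up 1 to c2, down-right 1 to d3, up-right 1 to e2, up 1 to e1 — 8 moves in all.
Check: order respected (1 at step 2, 2 at step 4, 3 at step 5, 4 at step 7); 8 moves as required.

b3, b2, c1, d2, c3, c2, d3, e2, e1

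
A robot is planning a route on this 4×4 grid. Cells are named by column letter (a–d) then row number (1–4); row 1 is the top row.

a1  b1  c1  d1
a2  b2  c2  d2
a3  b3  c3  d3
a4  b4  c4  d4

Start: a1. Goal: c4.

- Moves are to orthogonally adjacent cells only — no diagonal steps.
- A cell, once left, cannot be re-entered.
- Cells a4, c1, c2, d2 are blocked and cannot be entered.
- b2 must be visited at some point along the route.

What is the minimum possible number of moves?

Any route passes through b2 somewhere between a1 and c4. Summing Manhattan distances along the two legs (a1 → b2 → c4) gives a lower bound of 2 + 3 = 5 moves.
A route of 5 moves achieves this: a1 → a2 → b2 → b3 → b4 → c4.
Since 5 matches the lower bound, it is optimal.

5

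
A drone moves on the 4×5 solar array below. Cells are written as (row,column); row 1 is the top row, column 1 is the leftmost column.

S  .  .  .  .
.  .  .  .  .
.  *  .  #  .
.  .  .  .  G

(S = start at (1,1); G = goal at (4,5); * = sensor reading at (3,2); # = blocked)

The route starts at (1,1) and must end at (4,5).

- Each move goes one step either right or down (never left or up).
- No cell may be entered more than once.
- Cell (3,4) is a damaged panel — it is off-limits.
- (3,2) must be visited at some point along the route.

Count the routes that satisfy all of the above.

A right/down-only route from (1,1) to (4,5) makes exactly 3 down-moves and 4 right-moves in some order.
With no other constraints that would be C(7,3) = 35 routes.
Split at (3,2) and multiply the segment counts (each segment already excludes blocked cells): (1,1)→(3,2): 3; (3,2)→(4,5): 2; product = 6.
That gives 6 routes.

6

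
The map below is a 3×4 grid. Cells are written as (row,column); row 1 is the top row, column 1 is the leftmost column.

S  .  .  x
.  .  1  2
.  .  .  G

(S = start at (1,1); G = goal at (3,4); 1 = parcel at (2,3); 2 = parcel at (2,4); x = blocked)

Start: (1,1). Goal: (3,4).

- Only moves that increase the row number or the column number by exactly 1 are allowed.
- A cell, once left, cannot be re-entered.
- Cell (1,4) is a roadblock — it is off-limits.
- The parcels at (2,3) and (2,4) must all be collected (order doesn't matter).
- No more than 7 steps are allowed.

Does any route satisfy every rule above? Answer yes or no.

yes

One route that works: (1,1) → (2,1) → (2,2) → (2,3) → (2,4) → (3,4).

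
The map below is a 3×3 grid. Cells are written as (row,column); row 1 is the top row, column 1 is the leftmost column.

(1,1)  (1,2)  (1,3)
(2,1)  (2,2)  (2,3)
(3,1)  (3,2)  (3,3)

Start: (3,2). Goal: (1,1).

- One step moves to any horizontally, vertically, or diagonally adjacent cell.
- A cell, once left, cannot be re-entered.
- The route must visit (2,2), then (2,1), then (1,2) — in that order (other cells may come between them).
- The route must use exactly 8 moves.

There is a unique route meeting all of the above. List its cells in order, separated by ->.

(3,2) -> (3,3) -> (2,3) -> (1,3) -> (2,2) -> (3,1) -> (2,1) -> (1,2) -> (1,1)

The waypoints must appear in the order (2,2), (2,1), (1,2), with no cell reused.
Route from (3,2): right 1 to (3,3), up 2 to (1,3), down-left 2 to (3,1), up 1 to (2,1), up-right 1 to (1,2), left 1 to (1,1) — 8 moves in all.
Check: order respected ((2,2) at step 4, (2,1) at step 6, (1,2) at step 7); 8 moves as required.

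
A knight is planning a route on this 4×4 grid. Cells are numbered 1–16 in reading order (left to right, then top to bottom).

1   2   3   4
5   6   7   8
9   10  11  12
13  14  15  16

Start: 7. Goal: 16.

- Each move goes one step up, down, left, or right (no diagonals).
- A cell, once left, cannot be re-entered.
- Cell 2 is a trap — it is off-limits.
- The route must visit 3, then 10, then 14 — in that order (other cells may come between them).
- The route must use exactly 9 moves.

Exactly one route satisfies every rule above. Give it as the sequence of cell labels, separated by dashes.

The waypoints must appear in the order 3, 10, 14, with no cell reused.
Route from 7: up to 3, right to 4, 2× down (reaching 12), 2× left (reaching 10), down to 14, 2× right (reaching 16) — 9 moves in all.
Check: order respected (3 at step 1, 10 at step 6, 14 at step 7); 9 moves as required.

7 - 3 - 4 - 8 - 12 - 11 - 10 - 14 - 15 - 16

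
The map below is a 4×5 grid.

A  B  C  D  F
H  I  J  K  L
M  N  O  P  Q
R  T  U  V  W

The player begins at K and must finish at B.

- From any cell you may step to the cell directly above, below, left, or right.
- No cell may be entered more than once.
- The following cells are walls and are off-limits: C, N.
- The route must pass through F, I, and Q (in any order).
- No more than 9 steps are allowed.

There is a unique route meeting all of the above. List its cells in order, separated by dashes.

Any route must reach F, I, and Q and still end at B within 9 moves, so the order of the required stops is forced.
Route from K: up 1 to D, right 1 to F, down 2 to Q, left 2 to O, up 1 to J, left 1 to I, up 1 to B — 9 moves in all.
Check: all required cells visited; 9 ≤ 9 moves.

K - D - F - L - Q - P - O - J - I - B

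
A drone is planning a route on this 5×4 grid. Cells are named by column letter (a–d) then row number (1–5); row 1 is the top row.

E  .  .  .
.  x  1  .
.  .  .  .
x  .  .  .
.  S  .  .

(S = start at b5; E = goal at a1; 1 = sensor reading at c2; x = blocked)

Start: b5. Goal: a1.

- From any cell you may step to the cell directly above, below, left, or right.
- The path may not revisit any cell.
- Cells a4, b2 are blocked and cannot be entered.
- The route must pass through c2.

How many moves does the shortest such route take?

Any route passes through c2 somewhere between b5 and a1. Summing Manhattan distances along the two legs (b5 → c2 → a1) gives a lower bound of 4 + 3 = 7 moves.
A route of 7 moves achieves this: b5 → b4 → b3 → c3 → c2 → c1 → b1 → a1.
Since 7 matches the lower bound, it is optimal.

7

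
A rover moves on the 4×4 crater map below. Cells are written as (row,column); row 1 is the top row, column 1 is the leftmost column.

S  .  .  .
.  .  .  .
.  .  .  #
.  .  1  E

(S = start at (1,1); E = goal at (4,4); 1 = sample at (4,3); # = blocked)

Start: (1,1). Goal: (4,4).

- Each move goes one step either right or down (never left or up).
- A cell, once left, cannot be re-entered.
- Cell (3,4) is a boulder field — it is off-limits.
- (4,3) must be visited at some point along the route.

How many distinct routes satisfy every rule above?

A right/down-only route from (1,1) to (4,4) makes exactly 3 down-moves and 3 right-moves in some order.
With no other constraints that would be C(6,3) = 20 routes.
Split at (4,3) and multiply the segment counts (each segment already excludes blocked cells): (1,1)→(4,3): 10; (4,3)→(4,4): 1; product = 10.
That gives 10 routes.

10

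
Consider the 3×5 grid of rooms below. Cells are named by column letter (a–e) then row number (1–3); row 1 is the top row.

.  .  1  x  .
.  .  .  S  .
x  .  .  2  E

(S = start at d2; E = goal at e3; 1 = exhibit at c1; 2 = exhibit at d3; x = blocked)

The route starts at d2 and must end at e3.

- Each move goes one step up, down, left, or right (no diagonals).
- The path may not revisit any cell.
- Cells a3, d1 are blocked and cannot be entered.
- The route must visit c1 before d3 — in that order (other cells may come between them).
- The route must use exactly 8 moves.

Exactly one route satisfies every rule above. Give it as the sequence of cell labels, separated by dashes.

d2 - c2 - c1 - b1 - b2 - b3 - c3 - d3 - e3

The waypoints must appear in the order c1, d3, with no cell reused.
Route from d2: left 1 to c2, up 1 to c1, left 1 to b1, down 2 to b3, right 3 to e3 — 8 moves in all.
Check: order respected (1 at step 2, 2 at step 7); 8 moves as required.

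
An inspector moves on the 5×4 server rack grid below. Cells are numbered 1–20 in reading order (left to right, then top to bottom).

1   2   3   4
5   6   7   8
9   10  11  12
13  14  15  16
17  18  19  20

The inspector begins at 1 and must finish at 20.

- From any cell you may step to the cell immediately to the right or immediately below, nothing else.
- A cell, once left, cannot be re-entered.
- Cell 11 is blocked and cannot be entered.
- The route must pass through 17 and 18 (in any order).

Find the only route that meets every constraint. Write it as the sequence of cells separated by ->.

1 -> 5 -> 9 -> 13 -> 17 -> 18 -> 19 -> 20

Moves only go right or down, so the column and row indices never decrease.
Route from 1: down 4 to 17, right 3 to 20 — 7 moves in all.
Check: all required cells visited.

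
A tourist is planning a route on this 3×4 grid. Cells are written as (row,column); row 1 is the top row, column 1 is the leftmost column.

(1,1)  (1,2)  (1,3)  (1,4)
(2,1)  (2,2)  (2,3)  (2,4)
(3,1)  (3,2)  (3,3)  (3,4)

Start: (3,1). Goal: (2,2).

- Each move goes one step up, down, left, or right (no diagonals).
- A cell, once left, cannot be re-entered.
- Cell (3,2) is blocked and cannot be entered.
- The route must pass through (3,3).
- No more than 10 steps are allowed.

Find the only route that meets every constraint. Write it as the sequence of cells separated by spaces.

(3,1) (2,1) (1,1) (1,2) (1,3) (1,4) (2,4) (3,4) (3,3) (2,3) (2,2)

Any route must reach (3,3) and still end at (2,2) within 10 moves, so the order of the required stops is forced.
Route from (3,1): up 2 to (1,1), right 3 to (1,4), down 2 to (3,4), left 1 to (3,3), up 1 to (2,3), left 1 to (2,2) — 10 moves in all.
Check: all required cells visited; 10 ≤ 10 moves.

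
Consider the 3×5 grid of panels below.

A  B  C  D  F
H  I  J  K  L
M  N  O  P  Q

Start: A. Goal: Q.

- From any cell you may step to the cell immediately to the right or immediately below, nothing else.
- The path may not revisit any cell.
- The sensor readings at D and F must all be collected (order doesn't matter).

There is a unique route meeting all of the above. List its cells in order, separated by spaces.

Moves only go right or down, so the column and row indices never decrease.
Route from A: 4× right (reaching F), 2× down (reaching Q) — 6 moves in all.
Check: all required cells visited.

A B C D F L Q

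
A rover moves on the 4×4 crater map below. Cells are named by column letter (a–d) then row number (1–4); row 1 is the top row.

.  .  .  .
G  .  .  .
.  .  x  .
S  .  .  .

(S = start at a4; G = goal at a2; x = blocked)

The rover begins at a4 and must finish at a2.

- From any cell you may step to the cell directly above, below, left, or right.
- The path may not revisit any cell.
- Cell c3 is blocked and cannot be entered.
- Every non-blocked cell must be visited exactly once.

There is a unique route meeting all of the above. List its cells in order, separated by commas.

Need to visit all 15 open cells exactly once, starting at a4 and ending at a2.
Cell d1 has only two open neighbours (d2 and c1), so the path must pass straight through it: one of those is the cell it's entered from and the other is where it exits.
Route from a4: up to a3, right to b3, down to b4, 2× right (reaching d4), 3× up (reaching d1), left to c1, down to c2, left to b2, up to b1, left to a1, down to a2 — 14 moves in all.
Check: all 15 open cells covered.

a4, a3, b3, b4, c4, d4, d3, d2, d1, c1, c2, b2, b1, a1, a2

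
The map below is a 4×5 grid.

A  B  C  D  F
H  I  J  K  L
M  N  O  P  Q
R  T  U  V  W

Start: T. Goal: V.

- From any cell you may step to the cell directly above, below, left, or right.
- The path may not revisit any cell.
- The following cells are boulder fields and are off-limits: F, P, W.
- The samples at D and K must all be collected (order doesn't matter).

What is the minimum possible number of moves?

10

Any route passes through D and K in some order between T and V. Summing Manhattan distances along each leg and taking the cheapest ordering (T → D → K → V) gives a lower bound of 5 + 1 + 2 = 8 moves.
That bound ignores the blocked cells. Measuring each leg by the fewest moves that actually steer around them (T→D: 5; D→K: 1; K→V: 4) raises the lower bound to 10.
A route of 10 moves exists: T → N → I → B → C → D → K → J → O → U → V.
Since 10 matches that lower bound, it is optimal.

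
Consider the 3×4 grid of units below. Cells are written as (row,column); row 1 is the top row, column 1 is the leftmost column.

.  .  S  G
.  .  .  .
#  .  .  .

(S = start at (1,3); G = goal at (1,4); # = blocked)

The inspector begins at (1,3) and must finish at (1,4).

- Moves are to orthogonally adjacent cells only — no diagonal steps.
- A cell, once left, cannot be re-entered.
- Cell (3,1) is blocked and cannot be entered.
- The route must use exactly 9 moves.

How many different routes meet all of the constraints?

Need simple routes of exactly 9 moves from (1,3) to (1,4) (Manhattan distance 1, so 4 moves are spent on a detour and 4 undoing it).
Enumerating: (1,3) (1,2) (1,1) (2,1) (2,2) (3,2) (3,3) (2,3) (2,4) (1,4) | (1,3) (1,2) (1,1) (2,1) (2,2) (3,2) (3,3) (3,4) (2,4) (1,4) | (1,3) (1,2) (1,1) (2,1) (2,2) (2,3) (3,3) (3,4) (2,4) (1,4).
That gives 3 routes.

3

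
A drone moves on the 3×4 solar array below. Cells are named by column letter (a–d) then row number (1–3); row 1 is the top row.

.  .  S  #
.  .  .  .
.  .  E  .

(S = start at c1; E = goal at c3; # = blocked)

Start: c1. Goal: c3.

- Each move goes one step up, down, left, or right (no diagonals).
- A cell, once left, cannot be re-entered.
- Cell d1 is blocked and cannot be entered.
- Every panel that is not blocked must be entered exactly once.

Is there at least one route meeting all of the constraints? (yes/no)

yes

One route that works: c1 → b1 → a1 → a2 → a3 → b3 → b2 → c2 → d2 → d3 → c3.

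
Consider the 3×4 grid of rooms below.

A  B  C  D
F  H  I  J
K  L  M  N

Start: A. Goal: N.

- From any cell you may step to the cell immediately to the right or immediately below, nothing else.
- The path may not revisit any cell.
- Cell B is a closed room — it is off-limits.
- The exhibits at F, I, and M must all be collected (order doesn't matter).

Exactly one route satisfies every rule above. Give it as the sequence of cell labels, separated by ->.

Moves only go right or down, so the column and row indices never decrease.
Route from A: down 1 to F, right 2 to I, down 1 to M, right 1 to N — 5 moves in all.
Check: all required cells visited.

A -> F -> H -> I -> M -> N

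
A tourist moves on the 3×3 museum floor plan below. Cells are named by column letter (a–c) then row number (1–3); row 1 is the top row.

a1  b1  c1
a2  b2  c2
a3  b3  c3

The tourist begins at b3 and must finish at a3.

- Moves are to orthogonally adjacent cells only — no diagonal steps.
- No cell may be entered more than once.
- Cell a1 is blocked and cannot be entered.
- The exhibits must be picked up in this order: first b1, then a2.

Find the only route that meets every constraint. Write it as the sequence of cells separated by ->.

b3 -> c3 -> c2 -> c1 -> b1 -> b2 -> a2 -> a3

The waypoints must appear in the order b1, a2, with no cell reused.
Route from b3: right 1 to c3, up 2 to c1, left 1 to b1, down 1 to b2, left 1 to a2, down 1 to a3 — 7 moves in all.
Check: order respected (b1 at step 4, a2 at step 6).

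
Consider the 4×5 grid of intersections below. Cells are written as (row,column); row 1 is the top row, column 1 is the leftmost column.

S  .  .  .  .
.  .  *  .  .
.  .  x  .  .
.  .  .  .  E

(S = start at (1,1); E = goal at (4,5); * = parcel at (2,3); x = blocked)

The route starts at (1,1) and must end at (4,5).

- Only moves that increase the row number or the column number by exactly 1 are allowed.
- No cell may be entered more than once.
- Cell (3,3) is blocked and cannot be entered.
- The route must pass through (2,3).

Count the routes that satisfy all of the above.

A right/down-only route from (1,1) to (4,5) makes exactly 3 down-moves and 4 right-moves in some order.
With no other constraints that would be C(7,3) = 35 routes.
Split at (2,3) and multiply the segment counts (each segment already excludes blocked cells): (1,1)→(2,3): 3; (2,3)→(4,5): 3; product = 9.
That gives 9 routes.

9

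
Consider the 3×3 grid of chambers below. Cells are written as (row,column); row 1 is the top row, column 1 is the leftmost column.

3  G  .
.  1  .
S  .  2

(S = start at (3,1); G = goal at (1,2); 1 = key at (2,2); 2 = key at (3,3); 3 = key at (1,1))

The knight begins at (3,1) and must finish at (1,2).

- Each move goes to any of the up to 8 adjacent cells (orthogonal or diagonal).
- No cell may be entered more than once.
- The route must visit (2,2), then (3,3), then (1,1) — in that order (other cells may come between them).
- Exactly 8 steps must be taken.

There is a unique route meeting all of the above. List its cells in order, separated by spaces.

(3,1) (2,2) (1,3) (2,3) (3,3) (3,2) (2,1) (1,1) (1,2)

The waypoints must appear in the order (2,2), (3,3), (1,1), with no cell reused.
Route from (3,1): 2× up-right (reaching (1,3)), 2× down (reaching (3,3)), left to (3,2), up-left to (2,1), up to (1,1), right to (1,2) — 8 moves in all.
Check: order respected (1 at step 1, 2 at step 4, 3 at step 7); 8 moves as required.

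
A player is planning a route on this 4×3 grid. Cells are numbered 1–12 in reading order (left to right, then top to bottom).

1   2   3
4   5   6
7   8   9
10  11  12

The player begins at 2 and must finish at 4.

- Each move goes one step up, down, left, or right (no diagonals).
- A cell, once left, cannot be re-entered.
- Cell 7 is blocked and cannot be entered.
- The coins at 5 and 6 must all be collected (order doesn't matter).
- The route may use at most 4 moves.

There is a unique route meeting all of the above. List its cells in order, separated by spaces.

2 3 6 5 4

The 4-move cap with required stops at 5, 6 leaves no slack for detours.
Route from 2: right 1 to 3, down 1 to 6, left 2 to 4 — 4 moves in all.
Check: all required cells visited; 4 ≤ 4 moves.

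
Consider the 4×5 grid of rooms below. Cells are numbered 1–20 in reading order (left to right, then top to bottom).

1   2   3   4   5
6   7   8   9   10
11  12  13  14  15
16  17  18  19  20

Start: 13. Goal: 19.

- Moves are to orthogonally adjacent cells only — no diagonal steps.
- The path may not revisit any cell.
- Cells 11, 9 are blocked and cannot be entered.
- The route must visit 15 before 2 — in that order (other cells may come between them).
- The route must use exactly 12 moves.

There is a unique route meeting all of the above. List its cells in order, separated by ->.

13 -> 14 -> 15 -> 10 -> 5 -> 4 -> 3 -> 2 -> 7 -> 12 -> 17 -> 18 -> 19

The waypoints must appear in the order 15, 2, with no cell reused.
Route from 13: 2× right (reaching 15), 2× up (reaching 5), 3× left (reaching 2), 3× down (reaching 17), 2× right (reaching 19) — 12 moves in all.
Check: order respected (15 at step 2, 2 at step 7); 12 moves as required.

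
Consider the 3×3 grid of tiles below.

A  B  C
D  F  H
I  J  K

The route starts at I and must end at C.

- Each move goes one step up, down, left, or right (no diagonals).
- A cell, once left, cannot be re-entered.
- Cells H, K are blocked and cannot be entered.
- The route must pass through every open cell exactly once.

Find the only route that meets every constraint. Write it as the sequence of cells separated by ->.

Need to visit all 7 open cells exactly once, starting at I and ending at C.
Route from I: right to J, up to F, left to D, up to A, 2× right (reaching C) — 6 moves in all.
Check: all 7 open cells covered.

I -> J -> F -> D -> A -> B -> C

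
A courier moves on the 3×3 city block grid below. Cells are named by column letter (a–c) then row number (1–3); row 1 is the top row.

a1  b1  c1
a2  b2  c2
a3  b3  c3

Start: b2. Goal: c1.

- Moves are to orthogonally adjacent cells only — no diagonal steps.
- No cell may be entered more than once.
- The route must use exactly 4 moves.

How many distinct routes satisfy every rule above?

Need simple routes of exactly 4 moves from b2 to c1 (Manhattan distance 2, so 1 moves are spent on a detour and 1 undoing it).
Enumerating: b2 b3 c3 c2 c1 | b2 a2 a1 b1 c1.
That gives 2 routes.

2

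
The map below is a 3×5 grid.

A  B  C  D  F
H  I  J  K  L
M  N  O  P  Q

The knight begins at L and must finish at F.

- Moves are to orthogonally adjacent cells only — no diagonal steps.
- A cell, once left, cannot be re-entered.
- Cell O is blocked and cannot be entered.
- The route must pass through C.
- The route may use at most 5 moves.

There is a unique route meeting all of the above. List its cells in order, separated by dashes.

Any route must reach C and still end at F within 5 moves, so the order of the required stops is forced.
Route from L: left 2 to J, up 1 to C, right 2 to F — 5 moves in all.
Check: all required cells visited; 5 ≤ 5 moves.

L - K - J - C - D - F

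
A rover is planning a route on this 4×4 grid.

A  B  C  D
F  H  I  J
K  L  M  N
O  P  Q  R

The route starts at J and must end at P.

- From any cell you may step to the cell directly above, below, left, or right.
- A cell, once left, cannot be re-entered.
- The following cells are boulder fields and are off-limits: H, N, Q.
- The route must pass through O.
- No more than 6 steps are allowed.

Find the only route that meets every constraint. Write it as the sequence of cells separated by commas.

The 6-move cap with required stops at O leaves no slack for detours.
Route from J: left 1 to I, down 1 to M, left 2 to K, down 1 to O, right 1 to P — 6 moves in all.
Check: all required cells visited; 6 ≤ 6 moves.

J, I, M, L, K, O, P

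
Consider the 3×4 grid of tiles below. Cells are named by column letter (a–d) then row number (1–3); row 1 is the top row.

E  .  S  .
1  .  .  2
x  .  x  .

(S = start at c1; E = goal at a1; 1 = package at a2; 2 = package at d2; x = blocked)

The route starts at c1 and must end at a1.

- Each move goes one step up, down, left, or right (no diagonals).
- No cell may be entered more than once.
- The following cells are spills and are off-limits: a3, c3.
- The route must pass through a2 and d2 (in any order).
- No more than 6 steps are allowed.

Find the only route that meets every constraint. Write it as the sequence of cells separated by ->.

The 6-move cap with required stops at a2, d2 leaves no slack for detours.
Route from c1: right 1 to d1, down 1 to d2, left 3 to a2, up 1 to a1 — 6 moves in all.
Check: all required cells visited; 6 ≤ 6 moves.

c1 -> d1 -> d2 -> c2 -> b2 -> a2 -> a1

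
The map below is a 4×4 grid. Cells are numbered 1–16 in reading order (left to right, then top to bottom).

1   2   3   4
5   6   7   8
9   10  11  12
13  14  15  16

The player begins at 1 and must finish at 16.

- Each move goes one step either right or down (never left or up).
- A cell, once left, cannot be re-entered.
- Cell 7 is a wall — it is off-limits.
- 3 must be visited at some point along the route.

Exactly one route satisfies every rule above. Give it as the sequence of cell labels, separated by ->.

1 -> 2 -> 3 -> 4 -> 8 -> 12 -> 16

Moves only go right or down, so the column and row indices never decrease.
Route from 1: 3× right (reaching 4), 3× down (reaching 16) — 6 moves in all.
Check: all required cells visited.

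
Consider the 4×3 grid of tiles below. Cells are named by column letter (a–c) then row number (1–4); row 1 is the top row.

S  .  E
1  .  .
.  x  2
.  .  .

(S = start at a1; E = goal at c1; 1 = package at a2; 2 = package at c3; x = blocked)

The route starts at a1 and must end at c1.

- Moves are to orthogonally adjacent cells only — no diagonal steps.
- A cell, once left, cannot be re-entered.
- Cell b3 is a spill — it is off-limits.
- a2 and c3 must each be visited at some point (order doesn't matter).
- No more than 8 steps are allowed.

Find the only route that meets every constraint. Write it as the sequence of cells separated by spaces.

a1 a2 a3 a4 b4 c4 c3 c2 c1

The budget equals the shortest possible length, so every move has to be on a shortest route through the required cells.
Route from a1: 3× down (reaching a4), 2× right (reaching c4), 3× up (reaching c1) — 8 moves in all.
Check: all required cells visited; 8 ≤ 8 moves.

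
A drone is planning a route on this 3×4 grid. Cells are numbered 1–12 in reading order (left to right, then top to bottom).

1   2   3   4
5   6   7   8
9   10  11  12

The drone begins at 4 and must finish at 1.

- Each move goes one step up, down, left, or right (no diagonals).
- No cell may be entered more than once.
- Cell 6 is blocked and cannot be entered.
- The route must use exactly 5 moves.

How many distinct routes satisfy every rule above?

Need simple routes of exactly 5 moves from 4 to 1 (Manhattan distance 3, so 1 moves are spent on a detour and 1 undoing it).
Enumerating: 4 8 7 3 2 1.
That gives 1 route.

1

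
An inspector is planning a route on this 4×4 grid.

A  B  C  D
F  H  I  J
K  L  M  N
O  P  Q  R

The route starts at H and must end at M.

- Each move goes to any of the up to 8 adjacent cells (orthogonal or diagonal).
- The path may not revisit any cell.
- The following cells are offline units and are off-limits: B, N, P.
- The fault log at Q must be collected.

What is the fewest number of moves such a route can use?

3

Any route passes through Q somewhere between H and M. Summing Chebyshev distances along the two legs (H → Q → M) gives a lower bound of 2 + 1 = 3 moves.
A route of 3 moves achieves this: H → L → Q → M.
Since 3 matches the lower bound, it is optimal.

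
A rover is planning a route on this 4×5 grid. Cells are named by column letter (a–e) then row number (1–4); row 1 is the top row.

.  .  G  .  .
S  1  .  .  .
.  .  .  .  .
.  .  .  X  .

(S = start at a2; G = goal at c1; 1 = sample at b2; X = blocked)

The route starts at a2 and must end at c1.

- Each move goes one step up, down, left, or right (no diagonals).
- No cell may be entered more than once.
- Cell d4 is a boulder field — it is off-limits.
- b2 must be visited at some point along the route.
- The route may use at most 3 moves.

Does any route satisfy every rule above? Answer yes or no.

One route that works: a2 → b2 → b1 → c1.

yes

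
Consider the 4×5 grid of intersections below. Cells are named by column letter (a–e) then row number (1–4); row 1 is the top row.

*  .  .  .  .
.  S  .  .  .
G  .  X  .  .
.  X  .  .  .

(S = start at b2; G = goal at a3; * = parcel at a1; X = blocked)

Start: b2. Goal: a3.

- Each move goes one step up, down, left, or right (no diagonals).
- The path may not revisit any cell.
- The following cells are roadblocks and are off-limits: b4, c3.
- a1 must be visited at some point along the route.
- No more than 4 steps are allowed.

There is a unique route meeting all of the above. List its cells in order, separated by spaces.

b2 b1 a1 a2 a3

Any route must reach a1 and still end at a3 within 4 moves, so the order of the required stops is forced.
Route from b2: up to b1, left to a1, 2× down (reaching a3) — 4 moves in all.
Check: all required cells visited; 4 ≤ 4 moves.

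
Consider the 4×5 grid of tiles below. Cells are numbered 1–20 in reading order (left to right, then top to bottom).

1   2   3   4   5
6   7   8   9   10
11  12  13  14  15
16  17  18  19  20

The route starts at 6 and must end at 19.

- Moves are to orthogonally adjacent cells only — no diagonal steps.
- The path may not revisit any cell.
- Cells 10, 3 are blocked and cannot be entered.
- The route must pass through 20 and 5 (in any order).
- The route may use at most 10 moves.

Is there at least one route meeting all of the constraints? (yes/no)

5 must be visited but has only one open neighbour (4), and it is neither the start nor the goal — the route would have to enter and leave through 4, re-entering it.

no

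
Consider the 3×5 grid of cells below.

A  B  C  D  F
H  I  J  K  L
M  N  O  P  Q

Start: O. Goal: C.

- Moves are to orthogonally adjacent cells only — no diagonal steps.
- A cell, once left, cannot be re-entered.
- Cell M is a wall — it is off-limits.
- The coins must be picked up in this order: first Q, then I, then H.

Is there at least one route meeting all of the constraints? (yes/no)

One route that works: O → P → Q → L → K → J → I → H → A → B → C.

yes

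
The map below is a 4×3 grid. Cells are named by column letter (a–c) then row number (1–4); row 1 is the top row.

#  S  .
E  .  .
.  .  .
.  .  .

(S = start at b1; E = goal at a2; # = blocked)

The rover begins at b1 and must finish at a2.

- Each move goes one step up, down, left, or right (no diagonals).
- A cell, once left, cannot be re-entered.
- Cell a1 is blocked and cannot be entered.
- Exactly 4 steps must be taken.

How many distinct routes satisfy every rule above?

Need simple routes of exactly 4 moves from b1 to a2 (Manhattan distance 2, so 1 moves are spent on a detour and 1 undoing it).
Enumerating: b1 b2 b3 a3 a2 | b1 c1 c2 b2 a2.
That gives 2 routes.

2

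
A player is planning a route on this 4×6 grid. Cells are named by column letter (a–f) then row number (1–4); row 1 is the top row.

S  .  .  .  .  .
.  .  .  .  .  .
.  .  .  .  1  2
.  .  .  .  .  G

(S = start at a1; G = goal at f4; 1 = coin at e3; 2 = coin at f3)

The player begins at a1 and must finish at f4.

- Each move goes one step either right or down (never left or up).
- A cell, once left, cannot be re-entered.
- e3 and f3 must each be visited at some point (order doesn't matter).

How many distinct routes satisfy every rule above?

A right/down-only route from a1 to f4 makes exactly 3 down-moves and 5 right-moves in some order.
With no other constraints that would be C(8,3) = 56 routes.
A monotone route can only reach the required cells in the order e3, f3, so split there and multiply the segment counts: a1→e3: 15; e3→f3: 1; f3→f4: 1; product = 15.
That gives 15 routes.

15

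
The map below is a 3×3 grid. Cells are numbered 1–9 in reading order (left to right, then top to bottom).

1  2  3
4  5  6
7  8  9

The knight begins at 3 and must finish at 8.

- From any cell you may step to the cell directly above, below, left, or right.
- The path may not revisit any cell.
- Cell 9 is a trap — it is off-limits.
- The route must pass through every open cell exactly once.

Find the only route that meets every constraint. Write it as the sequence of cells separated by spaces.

3 6 5 2 1 4 7 8

Need to visit all 8 open cells exactly once, starting at 3 and ending at 8.
Route from 3: down 1 to 6, left 1 to 5, up 1 to 2, left 1 to 1, down 2 to 7, right 1 to 8 — 7 moves in all.
Check: all 8 open cells covered.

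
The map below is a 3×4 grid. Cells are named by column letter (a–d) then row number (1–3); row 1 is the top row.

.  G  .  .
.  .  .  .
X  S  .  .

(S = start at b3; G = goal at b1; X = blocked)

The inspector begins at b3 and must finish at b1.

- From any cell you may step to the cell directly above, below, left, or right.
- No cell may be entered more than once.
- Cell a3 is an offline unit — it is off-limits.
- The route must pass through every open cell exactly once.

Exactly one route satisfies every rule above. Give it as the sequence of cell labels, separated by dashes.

b3 - c3 - d3 - d2 - d1 - c1 - c2 - b2 - a2 - a1 - b1

Need to visit all 11 open cells exactly once, starting at b3 and ending at b1.
Cell d3 has only two open neighbours (d2 and c3), so the path must pass straight through it: one of those is the cell it's entered from and the other is where it exits.
Route from b3: 2× right (reaching d3), 2× up (reaching d1), left to c1, down to c2, 2× left (reaching a2), up to a1, right to b1 — 10 moves in all.
Check: all 11 open cells covered.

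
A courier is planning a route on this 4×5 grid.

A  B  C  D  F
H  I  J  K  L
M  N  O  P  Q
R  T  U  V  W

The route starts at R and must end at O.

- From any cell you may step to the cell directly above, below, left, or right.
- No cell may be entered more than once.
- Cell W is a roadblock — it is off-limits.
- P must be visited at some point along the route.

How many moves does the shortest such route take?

Any route passes through P somewhere between R and O. Summing Manhattan distances along the two legs (R → P → O) gives a lower bound of 4 + 1 = 5 moves.
A route of 5 moves achieves this: R → T → U → V → P → O.
Since 5 matches the lower bound, it is optimal.

5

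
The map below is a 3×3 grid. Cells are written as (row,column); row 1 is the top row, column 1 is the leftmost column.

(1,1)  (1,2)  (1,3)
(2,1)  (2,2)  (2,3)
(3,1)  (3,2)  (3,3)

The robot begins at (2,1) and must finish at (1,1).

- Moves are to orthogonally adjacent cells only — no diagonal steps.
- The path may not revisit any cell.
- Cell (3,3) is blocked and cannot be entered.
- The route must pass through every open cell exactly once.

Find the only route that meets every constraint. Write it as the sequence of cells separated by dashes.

(2,1) - (3,1) - (3,2) - (2,2) - (2,3) - (1,3) - (1,2) - (1,1)

Need to visit all 8 open cells exactly once, starting at (2,1) and ending at (1,1).
Cell (1,3) has only two open neighbours ((2,3) and (1,2)), so the path must pass straight through it: one of those is the cell it's entered from and the other is where it exits.
Route from (2,1): down to (3,1), right to (3,2), up to (2,2), right to (2,3), up to (1,3), 2× left (reaching (1,1)) — 7 moves in all.
Check: all 8 open cells covered.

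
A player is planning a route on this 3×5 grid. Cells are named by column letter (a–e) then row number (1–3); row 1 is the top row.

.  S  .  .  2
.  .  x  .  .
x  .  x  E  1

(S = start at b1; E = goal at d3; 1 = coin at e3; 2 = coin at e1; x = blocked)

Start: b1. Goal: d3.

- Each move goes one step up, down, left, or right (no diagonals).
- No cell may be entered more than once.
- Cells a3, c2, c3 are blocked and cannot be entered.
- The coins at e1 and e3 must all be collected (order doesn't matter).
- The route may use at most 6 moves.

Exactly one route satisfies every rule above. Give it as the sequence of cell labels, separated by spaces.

The budget equals the shortest possible length, so every move has to be on a shortest route through the required cells.
Route from b1: 3× right (reaching e1), 2× down (reaching e3), left to d3 — 6 moves in all.
Check: all required cells visited; 6 ≤ 6 moves.

b1 c1 d1 e1 e2 e3 d3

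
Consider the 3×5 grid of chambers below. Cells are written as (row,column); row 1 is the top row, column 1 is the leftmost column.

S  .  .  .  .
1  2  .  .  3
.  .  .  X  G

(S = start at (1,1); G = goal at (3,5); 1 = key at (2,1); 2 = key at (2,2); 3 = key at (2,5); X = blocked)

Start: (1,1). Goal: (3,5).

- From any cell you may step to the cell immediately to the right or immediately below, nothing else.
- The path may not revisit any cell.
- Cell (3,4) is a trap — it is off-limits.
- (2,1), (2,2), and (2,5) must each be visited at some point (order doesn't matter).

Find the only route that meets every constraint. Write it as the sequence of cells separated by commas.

(1,1), (2,1), (2,2), (2,3), (2,4), (2,5), (3,5)

Moves only go right or down, so the column and row indices never decrease.
Route from (1,1): down 1 to (2,1), right 4 to (2,5), down 1 to (3,5) — 6 moves in all.
Check: all required cells visited.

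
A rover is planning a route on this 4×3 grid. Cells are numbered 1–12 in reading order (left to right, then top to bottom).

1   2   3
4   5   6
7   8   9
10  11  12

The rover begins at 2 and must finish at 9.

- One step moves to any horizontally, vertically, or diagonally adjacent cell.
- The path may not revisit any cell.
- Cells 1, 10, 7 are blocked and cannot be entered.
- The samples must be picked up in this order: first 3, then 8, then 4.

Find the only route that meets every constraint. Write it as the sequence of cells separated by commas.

The waypoints must appear in the order 3, 8, 4, with no cell reused.
Route from 2: right 1 to 3, down 1 to 6, down-left 1 to 8, up-left 1 to 4, right 1 to 5, down-right 1 to 9 — 6 moves in all.
Check: order respected (3 at step 1, 8 at step 3, 4 at step 4).

2, 3, 6, 8, 4, 5, 9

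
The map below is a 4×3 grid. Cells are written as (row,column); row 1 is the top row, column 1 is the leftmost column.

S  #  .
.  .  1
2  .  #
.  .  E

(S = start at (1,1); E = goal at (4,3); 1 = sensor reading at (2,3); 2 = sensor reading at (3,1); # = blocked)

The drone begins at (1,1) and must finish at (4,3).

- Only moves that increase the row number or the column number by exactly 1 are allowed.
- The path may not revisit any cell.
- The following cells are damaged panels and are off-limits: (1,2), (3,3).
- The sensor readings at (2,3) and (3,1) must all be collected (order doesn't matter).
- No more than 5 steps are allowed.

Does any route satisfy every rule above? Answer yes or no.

(3,1) is below but to the left of (2,3): going (2,3) → (3,1) would need a leftward move and (3,1) → (2,3) an upward move, so no right/down-only route can visit both required cells.

no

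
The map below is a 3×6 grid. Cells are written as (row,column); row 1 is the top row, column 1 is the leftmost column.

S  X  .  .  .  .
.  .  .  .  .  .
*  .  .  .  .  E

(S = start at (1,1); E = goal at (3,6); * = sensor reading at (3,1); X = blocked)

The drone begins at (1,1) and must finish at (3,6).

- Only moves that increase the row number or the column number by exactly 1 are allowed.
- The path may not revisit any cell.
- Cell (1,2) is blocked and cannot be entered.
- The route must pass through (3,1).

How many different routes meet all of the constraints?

1

A right/down-only route from (1,1) to (3,6) makes exactly 2 down-moves and 5 right-moves in some order.
With no other constraints that would be C(7,2) = 21 routes.
Split at (3,1) and multiply the segment counts (each segment already excludes blocked cells): (1,1)→(3,1): 1; (3,1)→(3,6): 1; product = 1.
That gives 1 route.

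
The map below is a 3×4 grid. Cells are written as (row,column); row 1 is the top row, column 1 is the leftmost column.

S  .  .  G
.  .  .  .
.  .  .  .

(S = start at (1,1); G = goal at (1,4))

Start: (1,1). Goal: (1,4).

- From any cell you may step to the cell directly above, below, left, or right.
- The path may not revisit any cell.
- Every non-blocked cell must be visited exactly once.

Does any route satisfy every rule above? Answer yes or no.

One route that works: (1,1) → (2,1) → (3,1) → (3,2) → (2,2) → (1,2) → (1,3) → (2,3) → (3,3) → (3,4) → (2,4) → (1,4).

yes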